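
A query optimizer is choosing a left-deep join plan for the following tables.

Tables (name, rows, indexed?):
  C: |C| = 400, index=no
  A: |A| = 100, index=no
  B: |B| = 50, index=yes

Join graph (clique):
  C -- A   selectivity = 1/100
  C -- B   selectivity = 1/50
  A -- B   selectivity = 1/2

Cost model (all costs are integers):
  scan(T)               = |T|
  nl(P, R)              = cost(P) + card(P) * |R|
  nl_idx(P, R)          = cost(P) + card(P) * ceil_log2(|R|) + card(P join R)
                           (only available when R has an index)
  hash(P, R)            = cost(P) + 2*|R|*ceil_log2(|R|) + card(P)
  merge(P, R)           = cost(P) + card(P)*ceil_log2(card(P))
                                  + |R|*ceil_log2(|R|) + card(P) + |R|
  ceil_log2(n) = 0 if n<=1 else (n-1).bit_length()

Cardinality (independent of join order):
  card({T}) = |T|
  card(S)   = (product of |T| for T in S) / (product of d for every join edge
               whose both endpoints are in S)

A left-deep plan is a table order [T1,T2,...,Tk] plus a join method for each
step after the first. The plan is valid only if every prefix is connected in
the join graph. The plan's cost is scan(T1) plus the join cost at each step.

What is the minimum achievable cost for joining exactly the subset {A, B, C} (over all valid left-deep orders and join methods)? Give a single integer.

3200

Selinger DP over subsets of {A,B,C}:
  {C}: scan cost=400, card=400
  {A}: scan cost=100, card=100
  {B}: scan cost=50, card=50
  {AC}: card=400; try (A,hash)→2200, (C,merge)→4900, (A,merge)→5200, (C,hash)→7400, (C,nl)→40100, (A,nl)→40400; best=2200 via (A,hash)
  {BC}: card=400; try (B,hash)→1400, (B,nl_idx)→3200, (C,merge)→4400, (B,merge)→4750, (C,hash)→7300, (C,nl)→20050 …(+1); best=1400 via (B,hash)
  {AB}: card=2500; try (B,hash)→800, (A,merge)→1200, (B,merge)→1250, (A,hash)→1500, (B,nl_idx)→3200, (A,nl)→5050 …(+1); best=800 via (B,hash)
  {ABC}: card=200; try (B,hash)→3200, (A,hash)→3200, (B,nl_idx)→4800, (A,merge)→6200, (B,merge)→6550, (C,hash)→10500 …(+4); best=3200 via (B,hash)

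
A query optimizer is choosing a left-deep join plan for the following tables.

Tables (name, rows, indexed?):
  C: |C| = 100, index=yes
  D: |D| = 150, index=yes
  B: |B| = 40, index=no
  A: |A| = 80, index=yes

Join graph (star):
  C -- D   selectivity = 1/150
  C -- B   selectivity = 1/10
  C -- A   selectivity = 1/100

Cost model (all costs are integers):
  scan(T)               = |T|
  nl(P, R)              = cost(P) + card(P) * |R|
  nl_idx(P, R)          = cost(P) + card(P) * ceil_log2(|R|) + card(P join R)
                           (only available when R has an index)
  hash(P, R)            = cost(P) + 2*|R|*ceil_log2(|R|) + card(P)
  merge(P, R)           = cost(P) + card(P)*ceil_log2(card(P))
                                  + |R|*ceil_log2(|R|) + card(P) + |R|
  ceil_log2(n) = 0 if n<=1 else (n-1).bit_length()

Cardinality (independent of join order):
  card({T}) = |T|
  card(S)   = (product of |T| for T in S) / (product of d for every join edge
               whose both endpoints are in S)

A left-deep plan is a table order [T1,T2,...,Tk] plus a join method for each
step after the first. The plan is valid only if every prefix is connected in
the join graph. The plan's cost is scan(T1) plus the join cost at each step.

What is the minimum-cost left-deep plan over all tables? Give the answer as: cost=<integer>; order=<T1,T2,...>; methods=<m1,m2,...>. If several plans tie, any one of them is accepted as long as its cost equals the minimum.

Selinger DP (subsets sized 1..n):
  {C}: scan cost=100, card=100
  {D}: scan cost=150, card=150
  {B}: scan cost=40, card=40
  {A}: scan cost=80, card=80
  {CD}: card=100; try (D,nl_idx)→1000, (C,nl_idx)→1300, (C,hash)→1700, (D,merge)→2250, (C,merge)→2300, (D,hash)→2600 …(+2); best=1000 via (D,nl_idx)
  {BC}: card=400; try (B,hash)→680, (C,nl_idx)→720, (C,merge)→1120, (B,merge)→1180, (C,hash)→1480, (C,nl)→4040 …(+1); best=680 via (B,hash)
  {AC}: card=80; try (C,nl_idx)→720, (A,nl_idx)→880, (A,hash)→1320, (C,merge)→1520, (A,merge)→1540, (C,hash)→1560 …(+2); best=720 via (C,nl_idx)
  {BCD}: card=400; try (B,hash)→1580, (B,merge)→2080, (D,hash)→3480, (D,nl_idx)→4280, (B,nl)→5000, (D,merge)→6030 …(+1); best=1580 via (B,hash)
  {ACD}: card=80; try (D,nl_idx)→1440, (A,nl_idx)→1780, (A,hash)→2220, (A,merge)→2440, (D,merge)→2710, (D,hash)→3200 …(+2); best=1440 via (D,nl_idx)
  {ABC}: card=320; try (B,hash)→1280, (B,merge)→1640, (A,hash)→2200, (A,nl_idx)→3800, (B,nl)→3920, (A,merge)→5320 …(+1); best=1280 via (B,hash)
  {ABCD}: card=320; try (B,hash)→2000, (B,merge)→2360, (A,hash)→3100, (D,hash)→4000, (D,nl_idx)→4160, (B,nl)→4640 …(+5); best=2000 via (B,hash)

cost=2000; order=A,C,D,B; methods=nl_idx,nl_idx,hash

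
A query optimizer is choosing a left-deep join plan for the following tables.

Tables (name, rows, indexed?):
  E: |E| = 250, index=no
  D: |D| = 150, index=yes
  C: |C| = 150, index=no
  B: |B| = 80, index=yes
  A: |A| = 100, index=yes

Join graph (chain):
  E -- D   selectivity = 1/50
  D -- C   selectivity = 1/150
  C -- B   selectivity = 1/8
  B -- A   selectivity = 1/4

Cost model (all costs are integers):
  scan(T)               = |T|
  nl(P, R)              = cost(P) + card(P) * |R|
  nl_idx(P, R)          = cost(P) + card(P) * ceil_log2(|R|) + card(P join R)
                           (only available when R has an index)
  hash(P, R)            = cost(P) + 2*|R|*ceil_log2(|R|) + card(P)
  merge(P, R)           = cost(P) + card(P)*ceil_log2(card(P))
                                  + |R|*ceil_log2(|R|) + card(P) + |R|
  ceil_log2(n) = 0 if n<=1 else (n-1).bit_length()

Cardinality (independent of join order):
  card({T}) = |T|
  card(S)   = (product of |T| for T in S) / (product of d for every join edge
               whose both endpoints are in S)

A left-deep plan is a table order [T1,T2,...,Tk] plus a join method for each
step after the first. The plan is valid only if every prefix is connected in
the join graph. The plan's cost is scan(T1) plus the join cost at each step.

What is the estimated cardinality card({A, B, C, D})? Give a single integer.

Tables in S: A(100), B(80), C(150), D(150)
Edges inside S: D-C(d=150), C-B(d=8), B-A(d=4)
numerator = 100 * 80 * 150 * 150 = 180000000
denominator = 150 * 8 * 4 = 4800
card(S) = 180000000 / 4800 = 37500

37500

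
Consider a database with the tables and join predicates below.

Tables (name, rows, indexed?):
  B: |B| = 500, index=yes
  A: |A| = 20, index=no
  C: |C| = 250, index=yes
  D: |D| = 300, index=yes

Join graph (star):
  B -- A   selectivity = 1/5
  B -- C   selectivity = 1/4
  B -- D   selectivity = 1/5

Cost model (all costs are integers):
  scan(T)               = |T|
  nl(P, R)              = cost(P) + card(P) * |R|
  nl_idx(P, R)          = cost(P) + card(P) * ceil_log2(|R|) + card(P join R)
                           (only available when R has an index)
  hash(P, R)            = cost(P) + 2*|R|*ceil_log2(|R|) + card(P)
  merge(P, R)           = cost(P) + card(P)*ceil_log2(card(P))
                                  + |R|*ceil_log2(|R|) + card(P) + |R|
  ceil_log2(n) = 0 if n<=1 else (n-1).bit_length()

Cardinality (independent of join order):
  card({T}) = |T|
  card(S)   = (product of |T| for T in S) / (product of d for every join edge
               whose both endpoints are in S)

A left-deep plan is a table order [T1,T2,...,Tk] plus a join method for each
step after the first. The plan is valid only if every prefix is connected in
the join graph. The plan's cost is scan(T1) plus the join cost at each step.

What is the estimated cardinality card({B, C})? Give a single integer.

31250

Tables in S: B(500), C(250)
Edges inside S: B-C(d=4)
numerator = 500 * 250 = 125000
denominator = 4 = 4
card(S) = 125000 / 4 = 31250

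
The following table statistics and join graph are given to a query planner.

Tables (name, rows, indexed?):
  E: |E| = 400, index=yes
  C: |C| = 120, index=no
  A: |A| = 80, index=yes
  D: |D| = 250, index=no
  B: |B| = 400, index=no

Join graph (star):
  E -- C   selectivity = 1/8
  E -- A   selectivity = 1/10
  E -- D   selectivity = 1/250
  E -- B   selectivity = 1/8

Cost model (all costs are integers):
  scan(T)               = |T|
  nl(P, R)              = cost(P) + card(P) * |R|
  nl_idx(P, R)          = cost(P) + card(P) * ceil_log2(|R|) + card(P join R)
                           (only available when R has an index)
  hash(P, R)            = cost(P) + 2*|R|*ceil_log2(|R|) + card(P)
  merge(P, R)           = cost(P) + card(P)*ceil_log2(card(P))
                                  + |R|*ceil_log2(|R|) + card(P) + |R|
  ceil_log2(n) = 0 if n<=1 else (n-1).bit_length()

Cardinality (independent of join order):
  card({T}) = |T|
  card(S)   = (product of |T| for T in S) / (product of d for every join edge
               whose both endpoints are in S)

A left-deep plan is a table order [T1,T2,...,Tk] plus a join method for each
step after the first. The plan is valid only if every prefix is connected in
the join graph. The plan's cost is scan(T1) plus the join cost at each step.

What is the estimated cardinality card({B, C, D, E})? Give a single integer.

Tables in S: B(400), C(120), D(250), E(400)
Edges inside S: E-C(d=8), E-D(d=250), E-B(d=8)
numerator = 400 * 120 * 250 * 400 = 4800000000
denominator = 8 * 250 * 8 = 16000
card(S) = 4800000000 / 16000 = 300000

300000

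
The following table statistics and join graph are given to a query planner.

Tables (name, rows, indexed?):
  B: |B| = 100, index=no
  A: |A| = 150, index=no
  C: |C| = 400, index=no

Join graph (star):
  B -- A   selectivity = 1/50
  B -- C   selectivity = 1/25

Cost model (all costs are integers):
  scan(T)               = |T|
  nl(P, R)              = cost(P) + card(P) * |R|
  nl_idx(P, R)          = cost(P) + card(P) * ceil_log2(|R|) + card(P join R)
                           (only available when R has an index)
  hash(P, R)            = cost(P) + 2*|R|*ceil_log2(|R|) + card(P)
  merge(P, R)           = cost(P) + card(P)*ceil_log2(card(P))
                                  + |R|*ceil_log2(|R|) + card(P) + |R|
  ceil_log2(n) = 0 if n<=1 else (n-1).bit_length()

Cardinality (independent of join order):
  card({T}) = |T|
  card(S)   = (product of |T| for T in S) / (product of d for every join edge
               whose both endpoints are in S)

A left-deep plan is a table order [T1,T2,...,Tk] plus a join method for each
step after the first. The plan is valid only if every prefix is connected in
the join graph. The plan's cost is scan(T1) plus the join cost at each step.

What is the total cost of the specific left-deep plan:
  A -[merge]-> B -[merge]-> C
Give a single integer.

9300

step 1: scan A: cost=150, card=150
step 2: join B via merge
    card(P join B) = 150*100/(50) = 300
    cost = 150 + 150*8 + 100*7 + 150 + 100 = 2300
step 3: join C via merge
    card(P join C) = 300*400/(25) = 4800
    cost = 2300 + 300*9 + 400*9 + 300 + 400 = 9300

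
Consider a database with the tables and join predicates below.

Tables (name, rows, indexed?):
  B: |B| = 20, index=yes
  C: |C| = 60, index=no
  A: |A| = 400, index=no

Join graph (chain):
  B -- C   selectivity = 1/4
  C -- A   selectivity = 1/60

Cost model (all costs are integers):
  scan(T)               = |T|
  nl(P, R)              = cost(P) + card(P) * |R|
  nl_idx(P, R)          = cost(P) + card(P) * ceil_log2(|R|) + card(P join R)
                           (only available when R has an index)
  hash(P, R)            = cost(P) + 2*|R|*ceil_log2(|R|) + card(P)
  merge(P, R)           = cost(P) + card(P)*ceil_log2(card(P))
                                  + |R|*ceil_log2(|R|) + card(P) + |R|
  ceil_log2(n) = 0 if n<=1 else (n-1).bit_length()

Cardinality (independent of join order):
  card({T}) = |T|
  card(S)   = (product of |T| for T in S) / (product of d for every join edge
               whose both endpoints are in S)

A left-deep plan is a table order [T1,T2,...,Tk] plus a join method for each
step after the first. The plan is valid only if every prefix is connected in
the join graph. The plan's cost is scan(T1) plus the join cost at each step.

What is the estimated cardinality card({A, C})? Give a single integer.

Tables in S: A(400), C(60)
Edges inside S: C-A(d=60)
numerator = 400 * 60 = 24000
denominator = 60 = 60
card(S) = 24000 / 60 = 400

400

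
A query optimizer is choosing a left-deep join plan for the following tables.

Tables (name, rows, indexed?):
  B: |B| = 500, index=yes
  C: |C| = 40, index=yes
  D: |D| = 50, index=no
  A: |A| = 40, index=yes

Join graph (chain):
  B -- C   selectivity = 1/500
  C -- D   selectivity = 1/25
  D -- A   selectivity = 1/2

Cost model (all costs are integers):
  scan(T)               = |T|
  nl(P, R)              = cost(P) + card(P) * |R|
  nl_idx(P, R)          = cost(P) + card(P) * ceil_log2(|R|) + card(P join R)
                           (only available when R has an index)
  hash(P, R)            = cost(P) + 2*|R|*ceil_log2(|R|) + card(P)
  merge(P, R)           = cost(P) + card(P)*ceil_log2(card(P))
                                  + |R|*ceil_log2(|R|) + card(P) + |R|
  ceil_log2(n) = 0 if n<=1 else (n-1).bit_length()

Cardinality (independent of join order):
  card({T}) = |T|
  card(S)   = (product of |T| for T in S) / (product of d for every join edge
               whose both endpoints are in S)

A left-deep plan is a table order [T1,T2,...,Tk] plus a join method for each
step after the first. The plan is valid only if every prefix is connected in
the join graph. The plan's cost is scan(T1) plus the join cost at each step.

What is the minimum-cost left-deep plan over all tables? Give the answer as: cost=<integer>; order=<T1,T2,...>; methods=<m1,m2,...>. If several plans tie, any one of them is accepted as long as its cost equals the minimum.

cost=1630; order=C,B,D,A; methods=nl_idx,merge,hash

Selinger DP (subsets sized 1..n):
  {B}: scan cost=500, card=500
  {C}: scan cost=40, card=40
  {D}: scan cost=50, card=50
  {A}: scan cost=40, card=40
  {BC}: card=40; try (B,nl_idx)→440, (C,hash)→1480, (C,nl_idx)→3540, (B,merge)→5320, (C,merge)→5780, (B,hash)→9080 …(+2); best=440 via (B,nl_idx)
  {CD}: card=80; try (C,nl_idx)→430, (C,hash)→580, (D,merge)→670, (D,hash)→680, (C,merge)→680, (D,nl)→2040 …(+1); best=430 via (C,nl_idx)
  {AD}: card=1000; try (A,hash)→580, (D,merge)→670, (D,hash)→680, (A,merge)→680, (A,nl_idx)→1350, (D,nl)→2040 …(+1); best=580 via (A,hash)
  {BCD}: card=80; try (D,merge)→1070, (D,hash)→1080, (B,nl_idx)→1230, (D,nl)→2440, (B,merge)→6070, (B,hash)→9510 …(+1); best=1070 via (D,merge)
  {ACD}: card=1600; try (A,hash)→990, (A,merge)→1350, (C,hash)→2060, (A,nl_idx)→2510, (A,nl)→3630, (C,nl_idx)→8180 …(+2); best=990 via (A,hash)
  {ABCD}: card=1600; try (A,hash)→1630, (A,merge)→1990, (A,nl_idx)→3150, (A,nl)→4270, (B,hash)→11590, (B,nl_idx)→16990 …(+2); best=1630 via (A,hash)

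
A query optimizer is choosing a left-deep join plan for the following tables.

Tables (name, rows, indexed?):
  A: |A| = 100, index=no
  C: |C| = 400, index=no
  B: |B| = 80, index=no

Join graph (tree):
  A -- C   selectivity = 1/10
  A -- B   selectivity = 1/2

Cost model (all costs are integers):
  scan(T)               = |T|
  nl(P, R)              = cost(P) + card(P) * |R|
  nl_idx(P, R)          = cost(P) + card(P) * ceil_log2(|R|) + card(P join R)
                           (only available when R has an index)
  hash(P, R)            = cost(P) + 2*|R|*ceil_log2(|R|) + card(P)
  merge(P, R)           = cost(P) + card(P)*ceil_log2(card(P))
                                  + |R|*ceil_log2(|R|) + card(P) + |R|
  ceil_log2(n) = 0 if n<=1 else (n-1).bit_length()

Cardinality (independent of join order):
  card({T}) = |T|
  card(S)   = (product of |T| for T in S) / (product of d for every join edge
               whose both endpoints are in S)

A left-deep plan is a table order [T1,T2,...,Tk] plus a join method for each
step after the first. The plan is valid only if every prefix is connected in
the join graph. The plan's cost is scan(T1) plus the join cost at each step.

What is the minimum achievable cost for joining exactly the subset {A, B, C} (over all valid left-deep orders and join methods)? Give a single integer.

Selinger DP over subsets of {A,B,C}:
  {A}: scan cost=100, card=100
  {C}: scan cost=400, card=400
  {B}: scan cost=80, card=80
  {AC}: card=4000; try (A,hash)→2200, (C,merge)→4900, (A,merge)→5200, (C,hash)→7400, (C,nl)→40100, (A,nl)→40400; best=2200 via (A,hash)
  {AB}: card=4000; try (B,hash)→1320, (A,merge)→1520, (B,merge)→1540, (A,hash)→1560, (A,nl)→8080, (B,nl)→8100; best=1320 via (B,hash)
  {ABC}: card=160000; try (B,hash)→7320, (C,hash)→12520, (B,merge)→54840, (C,merge)→57320, (B,nl)→322200, (C,nl)→1601320; best=7320 via (B,hash)

7320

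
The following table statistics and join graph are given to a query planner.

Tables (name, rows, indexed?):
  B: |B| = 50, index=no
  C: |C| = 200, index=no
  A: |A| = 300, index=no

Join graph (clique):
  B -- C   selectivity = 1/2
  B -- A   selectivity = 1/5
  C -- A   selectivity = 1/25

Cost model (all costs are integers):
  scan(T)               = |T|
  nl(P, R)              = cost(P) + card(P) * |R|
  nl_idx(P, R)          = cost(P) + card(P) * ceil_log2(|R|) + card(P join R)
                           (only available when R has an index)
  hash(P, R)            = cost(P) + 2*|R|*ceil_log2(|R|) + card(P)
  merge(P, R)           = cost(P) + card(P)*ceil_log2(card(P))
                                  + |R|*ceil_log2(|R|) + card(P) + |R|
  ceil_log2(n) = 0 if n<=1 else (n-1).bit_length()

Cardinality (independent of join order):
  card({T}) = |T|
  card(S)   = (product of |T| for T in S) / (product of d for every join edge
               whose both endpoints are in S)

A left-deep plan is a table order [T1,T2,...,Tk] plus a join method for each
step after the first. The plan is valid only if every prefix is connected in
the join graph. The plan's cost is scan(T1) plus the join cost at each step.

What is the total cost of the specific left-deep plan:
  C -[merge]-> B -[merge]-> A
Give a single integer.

75350

step 1: scan C: cost=200, card=200
step 2: join B via merge
    card(P join B) = 200*50/(2) = 5000
    cost = 200 + 200*8 + 50*6 + 200 + 50 = 2350
step 3: join A via merge
    card(P join A) = 5000*300/(5*25) = 12000
    cost = 2350 + 5000*13 + 300*9 + 5000 + 300 = 75350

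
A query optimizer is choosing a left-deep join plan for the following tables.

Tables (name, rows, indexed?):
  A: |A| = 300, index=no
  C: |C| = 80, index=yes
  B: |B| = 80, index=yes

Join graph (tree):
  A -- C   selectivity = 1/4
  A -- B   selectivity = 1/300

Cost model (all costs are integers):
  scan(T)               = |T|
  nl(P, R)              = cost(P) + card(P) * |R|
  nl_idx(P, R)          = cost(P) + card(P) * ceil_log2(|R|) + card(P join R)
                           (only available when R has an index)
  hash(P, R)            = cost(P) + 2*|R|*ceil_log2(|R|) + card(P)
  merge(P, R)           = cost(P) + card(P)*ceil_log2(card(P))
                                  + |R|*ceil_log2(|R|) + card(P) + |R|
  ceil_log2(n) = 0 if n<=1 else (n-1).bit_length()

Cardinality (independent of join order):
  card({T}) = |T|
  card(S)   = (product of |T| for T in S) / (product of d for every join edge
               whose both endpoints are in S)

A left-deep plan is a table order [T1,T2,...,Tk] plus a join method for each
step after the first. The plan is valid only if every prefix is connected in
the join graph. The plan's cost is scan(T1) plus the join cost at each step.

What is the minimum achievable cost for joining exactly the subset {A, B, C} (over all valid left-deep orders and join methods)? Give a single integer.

Selinger DP over subsets of {A,B,C}:
  {A}: scan cost=300, card=300
  {C}: scan cost=80, card=80
  {B}: scan cost=80, card=80
  {AC}: card=6000; try (C,hash)→1720, (A,merge)→3720, (C,merge)→3940, (A,hash)→5560, (C,nl_idx)→8400, (A,nl)→24080 …(+1); best=1720 via (C,hash)
  {AB}: card=80; try (B,hash)→1720, (B,nl_idx)→2480, (A,merge)→3720, (B,merge)→3940, (A,hash)→5560, (A,nl)→24080 …(+1); best=1720 via (B,hash)
  {ABC}: card=1600; try (C,hash)→2920, (C,merge)→3000, (C,nl_idx)→3880, (C,nl)→8120, (B,hash)→8840, (B,nl_idx)→45320 …(+2); best=2920 via (C,hash)

2920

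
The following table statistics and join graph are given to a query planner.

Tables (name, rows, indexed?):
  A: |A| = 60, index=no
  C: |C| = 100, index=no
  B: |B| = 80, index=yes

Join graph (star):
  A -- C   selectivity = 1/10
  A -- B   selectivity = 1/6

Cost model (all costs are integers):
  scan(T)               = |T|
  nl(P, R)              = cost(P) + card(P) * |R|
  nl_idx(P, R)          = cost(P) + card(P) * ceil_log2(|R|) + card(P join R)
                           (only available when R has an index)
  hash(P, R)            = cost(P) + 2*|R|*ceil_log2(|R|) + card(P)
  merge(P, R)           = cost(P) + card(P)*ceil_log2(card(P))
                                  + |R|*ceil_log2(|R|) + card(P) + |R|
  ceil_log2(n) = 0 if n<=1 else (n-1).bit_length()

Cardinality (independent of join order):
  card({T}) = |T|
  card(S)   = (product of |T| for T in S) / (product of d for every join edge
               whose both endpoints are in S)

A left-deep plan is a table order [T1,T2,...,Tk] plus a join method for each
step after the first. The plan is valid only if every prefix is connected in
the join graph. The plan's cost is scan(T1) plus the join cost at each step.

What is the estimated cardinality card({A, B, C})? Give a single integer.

Tables in S: A(60), B(80), C(100)
Edges inside S: A-C(d=10), A-B(d=6)
numerator = 60 * 80 * 100 = 480000
denominator = 10 * 6 = 60
card(S) = 480000 / 60 = 8000

8000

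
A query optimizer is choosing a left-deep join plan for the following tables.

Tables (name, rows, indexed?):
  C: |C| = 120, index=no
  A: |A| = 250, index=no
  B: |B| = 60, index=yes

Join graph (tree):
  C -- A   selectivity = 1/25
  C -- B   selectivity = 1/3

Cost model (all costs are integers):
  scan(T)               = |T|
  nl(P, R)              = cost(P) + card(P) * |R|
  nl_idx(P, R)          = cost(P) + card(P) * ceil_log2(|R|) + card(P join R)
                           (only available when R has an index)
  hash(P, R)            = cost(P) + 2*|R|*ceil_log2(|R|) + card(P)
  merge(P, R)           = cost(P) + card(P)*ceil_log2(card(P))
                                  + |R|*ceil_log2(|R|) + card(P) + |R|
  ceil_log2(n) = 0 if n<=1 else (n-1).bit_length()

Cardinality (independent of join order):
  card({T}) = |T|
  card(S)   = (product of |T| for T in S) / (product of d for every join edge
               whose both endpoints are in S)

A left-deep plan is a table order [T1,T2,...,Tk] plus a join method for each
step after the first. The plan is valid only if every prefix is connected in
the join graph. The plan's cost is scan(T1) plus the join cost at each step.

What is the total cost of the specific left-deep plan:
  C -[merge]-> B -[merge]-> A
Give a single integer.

34950

step 1: scan C: cost=120, card=120
step 2: join B via merge
    card(P join B) = 120*60/(3) = 2400
    cost = 120 + 120*7 + 60*6 + 120 + 60 = 1500
step 3: join A via merge
    card(P join A) = 2400*250/(25) = 24000
    cost = 1500 + 2400*12 + 250*8 + 2400 + 250 = 34950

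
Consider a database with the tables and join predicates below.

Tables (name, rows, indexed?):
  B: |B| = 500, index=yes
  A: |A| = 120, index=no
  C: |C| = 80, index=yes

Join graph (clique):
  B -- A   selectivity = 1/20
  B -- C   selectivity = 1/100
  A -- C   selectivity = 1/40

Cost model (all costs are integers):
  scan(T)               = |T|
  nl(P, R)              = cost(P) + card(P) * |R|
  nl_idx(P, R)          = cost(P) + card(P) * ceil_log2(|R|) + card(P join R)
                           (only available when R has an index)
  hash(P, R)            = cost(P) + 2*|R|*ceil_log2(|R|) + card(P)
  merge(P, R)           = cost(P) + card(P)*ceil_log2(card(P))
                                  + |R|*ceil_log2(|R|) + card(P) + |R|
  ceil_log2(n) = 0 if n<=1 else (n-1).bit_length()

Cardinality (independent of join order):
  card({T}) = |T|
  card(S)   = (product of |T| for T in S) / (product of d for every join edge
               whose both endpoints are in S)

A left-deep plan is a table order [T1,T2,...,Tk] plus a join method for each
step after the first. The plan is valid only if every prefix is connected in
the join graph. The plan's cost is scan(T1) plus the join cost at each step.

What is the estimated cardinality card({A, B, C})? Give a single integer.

Tables in S: A(120), B(500), C(80)
Edges inside S: B-A(d=20), B-C(d=100), A-C(d=40)
numerator = 120 * 500 * 80 = 4800000
denominator = 20 * 100 * 40 = 80000
card(S) = 4800000 / 80000 = 60

60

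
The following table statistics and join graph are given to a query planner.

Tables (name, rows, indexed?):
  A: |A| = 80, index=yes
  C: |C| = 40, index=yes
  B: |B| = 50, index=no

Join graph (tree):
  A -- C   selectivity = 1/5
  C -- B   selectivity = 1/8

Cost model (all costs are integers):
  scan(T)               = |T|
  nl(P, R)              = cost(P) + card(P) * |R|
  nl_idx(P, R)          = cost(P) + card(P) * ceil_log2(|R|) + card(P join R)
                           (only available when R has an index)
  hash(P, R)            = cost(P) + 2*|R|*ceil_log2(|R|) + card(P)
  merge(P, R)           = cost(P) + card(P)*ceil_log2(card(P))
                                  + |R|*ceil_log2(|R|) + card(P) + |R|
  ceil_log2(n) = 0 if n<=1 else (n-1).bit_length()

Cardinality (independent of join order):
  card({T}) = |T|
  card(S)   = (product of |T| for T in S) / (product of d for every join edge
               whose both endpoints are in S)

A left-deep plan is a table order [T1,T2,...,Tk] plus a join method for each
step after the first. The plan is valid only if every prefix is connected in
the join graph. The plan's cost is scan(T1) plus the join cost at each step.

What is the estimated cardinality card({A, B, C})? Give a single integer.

4000

Tables in S: A(80), B(50), C(40)
Edges inside S: A-C(d=5), C-B(d=8)
numerator = 80 * 50 * 40 = 160000
denominator = 5 * 8 = 40
card(S) = 160000 / 40 = 4000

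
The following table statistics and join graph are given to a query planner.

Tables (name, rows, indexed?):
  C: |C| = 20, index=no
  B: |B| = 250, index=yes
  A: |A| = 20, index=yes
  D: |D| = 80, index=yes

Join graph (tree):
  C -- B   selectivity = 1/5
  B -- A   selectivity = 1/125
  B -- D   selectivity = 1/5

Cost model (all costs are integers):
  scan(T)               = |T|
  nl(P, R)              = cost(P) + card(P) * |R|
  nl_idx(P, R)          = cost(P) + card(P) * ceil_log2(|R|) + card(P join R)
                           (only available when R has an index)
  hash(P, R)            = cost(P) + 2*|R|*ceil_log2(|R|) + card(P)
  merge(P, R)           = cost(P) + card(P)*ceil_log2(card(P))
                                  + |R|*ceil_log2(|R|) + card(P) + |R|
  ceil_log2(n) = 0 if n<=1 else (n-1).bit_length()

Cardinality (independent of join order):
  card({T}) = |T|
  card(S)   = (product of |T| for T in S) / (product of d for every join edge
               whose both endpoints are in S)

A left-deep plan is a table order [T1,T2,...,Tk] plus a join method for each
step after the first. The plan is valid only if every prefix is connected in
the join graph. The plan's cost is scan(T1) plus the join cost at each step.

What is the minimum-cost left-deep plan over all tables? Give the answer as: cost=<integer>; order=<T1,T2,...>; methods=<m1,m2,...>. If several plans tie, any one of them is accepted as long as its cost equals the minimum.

Selinger DP (subsets sized 1..n):
  {C}: scan cost=20, card=20
  {B}: scan cost=250, card=250
  {A}: scan cost=20, card=20
  {D}: scan cost=80, card=80
  {BC}: card=1000; try (C,hash)→700, (B,nl_idx)→1180, (B,merge)→2390, (C,merge)→2620, (B,hash)→4040, (B,nl)→5020 …(+1); best=700 via (C,hash)
  {AB}: card=40; try (B,nl_idx)→220, (A,hash)→700, (A,nl_idx)→1540, (B,merge)→2390, (A,merge)→2620, (B,hash)→4040 …(+2); best=220 via (B,nl_idx)
  {BD}: card=4000; try (D,hash)→1620, (B,merge)→2970, (D,merge)→3140, (B,hash)→4160, (B,nl_idx)→4720, (D,nl_idx)→6000 …(+2); best=1620 via (D,hash)
  {ABC}: card=160; try (C,hash)→460, (C,merge)→620, (C,nl)→1020, (A,hash)→1900, (A,nl_idx)→5860, (A,merge)→11820 …(+1); best=460 via (C,hash)
  {BCD}: card=16000; try (D,hash)→2820, (C,hash)→5820, (D,merge)→12340, (D,nl_idx)→23700, (C,merge)→53740, (D,nl)→80700 …(+1); best=2820 via (D,hash)
  {ABD}: card=640; try (D,merge)→1140, (D,nl_idx)→1140, (D,hash)→1380, (D,nl)→3420, (A,hash)→5820, (A,nl_idx)→22260 …(+2); best=1140 via (D,merge)
  {ABCD}: card=2560; try (D,hash)→1740, (C,hash)→1980, (D,merge)→2540, (D,nl_idx)→4140, (C,merge)→8300, (D,nl)→13260 …(+5); best=1740 via (D,hash)

cost=1740; order=A,B,C,D; methods=nl_idx,hash,hash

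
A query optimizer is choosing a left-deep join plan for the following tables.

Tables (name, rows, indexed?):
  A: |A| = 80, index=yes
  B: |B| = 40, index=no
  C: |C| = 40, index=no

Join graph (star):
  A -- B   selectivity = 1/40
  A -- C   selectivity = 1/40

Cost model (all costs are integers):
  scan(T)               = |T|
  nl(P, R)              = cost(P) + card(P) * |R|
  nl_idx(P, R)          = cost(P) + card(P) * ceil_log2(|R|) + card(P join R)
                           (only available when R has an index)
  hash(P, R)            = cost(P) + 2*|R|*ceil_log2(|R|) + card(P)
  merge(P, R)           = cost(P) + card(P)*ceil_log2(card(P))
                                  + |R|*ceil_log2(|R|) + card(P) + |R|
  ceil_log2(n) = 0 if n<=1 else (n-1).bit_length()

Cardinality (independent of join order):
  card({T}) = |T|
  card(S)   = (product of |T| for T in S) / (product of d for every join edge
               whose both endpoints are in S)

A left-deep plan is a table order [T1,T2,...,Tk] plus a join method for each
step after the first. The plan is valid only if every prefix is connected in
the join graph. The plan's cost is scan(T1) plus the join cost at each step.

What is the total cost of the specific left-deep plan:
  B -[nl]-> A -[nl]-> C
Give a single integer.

step 1: scan B: cost=40, card=40
step 2: join A via nl
    card(P join A) = 40*80/(40) = 80
    cost = 40 + 40*80 = 3240
step 3: join C via nl
    card(P join C) = 80*40/(40) = 80
    cost = 3240 + 80*40 = 6440

6440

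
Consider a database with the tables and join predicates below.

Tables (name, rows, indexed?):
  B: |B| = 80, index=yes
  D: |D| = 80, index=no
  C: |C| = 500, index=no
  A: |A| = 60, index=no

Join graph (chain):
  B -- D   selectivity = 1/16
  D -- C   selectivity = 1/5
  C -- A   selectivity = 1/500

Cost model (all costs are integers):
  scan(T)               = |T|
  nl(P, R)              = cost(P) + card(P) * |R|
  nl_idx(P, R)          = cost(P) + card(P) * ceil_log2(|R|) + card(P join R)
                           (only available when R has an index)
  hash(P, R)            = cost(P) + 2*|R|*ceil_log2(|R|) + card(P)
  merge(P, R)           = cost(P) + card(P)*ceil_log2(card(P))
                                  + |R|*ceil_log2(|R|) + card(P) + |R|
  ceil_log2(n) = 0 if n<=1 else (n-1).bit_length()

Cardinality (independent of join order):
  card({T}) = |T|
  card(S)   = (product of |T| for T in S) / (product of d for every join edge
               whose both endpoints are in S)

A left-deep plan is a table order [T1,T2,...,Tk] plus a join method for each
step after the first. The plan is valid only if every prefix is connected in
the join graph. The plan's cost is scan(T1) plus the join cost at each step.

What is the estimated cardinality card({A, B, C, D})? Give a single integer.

4800

Tables in S: A(60), B(80), C(500), D(80)
Edges inside S: B-D(d=16), D-C(d=5), C-A(d=500)
numerator = 60 * 80 * 500 * 80 = 192000000
denominator = 16 * 5 * 500 = 40000
card(S) = 192000000 / 40000 = 4800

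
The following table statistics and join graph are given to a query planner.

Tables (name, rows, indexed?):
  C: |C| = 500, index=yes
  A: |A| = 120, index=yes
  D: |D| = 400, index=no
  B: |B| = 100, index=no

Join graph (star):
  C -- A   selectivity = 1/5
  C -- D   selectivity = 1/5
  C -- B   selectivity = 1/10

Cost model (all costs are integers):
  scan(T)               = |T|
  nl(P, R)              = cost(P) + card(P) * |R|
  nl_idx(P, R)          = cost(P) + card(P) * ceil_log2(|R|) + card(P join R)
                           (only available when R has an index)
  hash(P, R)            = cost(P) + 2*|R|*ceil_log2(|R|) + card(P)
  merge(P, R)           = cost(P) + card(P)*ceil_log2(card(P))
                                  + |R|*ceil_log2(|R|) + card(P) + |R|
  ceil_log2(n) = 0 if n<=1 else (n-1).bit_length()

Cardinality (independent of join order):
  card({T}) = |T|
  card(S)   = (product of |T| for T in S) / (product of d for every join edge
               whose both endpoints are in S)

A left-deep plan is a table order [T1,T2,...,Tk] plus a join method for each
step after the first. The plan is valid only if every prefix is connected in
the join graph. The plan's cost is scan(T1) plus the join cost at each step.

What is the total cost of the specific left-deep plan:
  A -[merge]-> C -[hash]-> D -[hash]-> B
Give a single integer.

986680

step 1: scan A: cost=120, card=120
step 2: join C via merge
    card(P join C) = 120*500/(5) = 12000
    cost = 120 + 120*7 + 500*9 + 120 + 500 = 6080
step 3: join D via hash
    card(P join D) = 12000*400/(5) = 960000
    cost = 6080 + 2*400*9 + 12000 = 25280
step 4: join B via hash
    card(P join B) = 960000*100/(10) = 9600000
    cost = 25280 + 2*100*7 + 960000 = 986680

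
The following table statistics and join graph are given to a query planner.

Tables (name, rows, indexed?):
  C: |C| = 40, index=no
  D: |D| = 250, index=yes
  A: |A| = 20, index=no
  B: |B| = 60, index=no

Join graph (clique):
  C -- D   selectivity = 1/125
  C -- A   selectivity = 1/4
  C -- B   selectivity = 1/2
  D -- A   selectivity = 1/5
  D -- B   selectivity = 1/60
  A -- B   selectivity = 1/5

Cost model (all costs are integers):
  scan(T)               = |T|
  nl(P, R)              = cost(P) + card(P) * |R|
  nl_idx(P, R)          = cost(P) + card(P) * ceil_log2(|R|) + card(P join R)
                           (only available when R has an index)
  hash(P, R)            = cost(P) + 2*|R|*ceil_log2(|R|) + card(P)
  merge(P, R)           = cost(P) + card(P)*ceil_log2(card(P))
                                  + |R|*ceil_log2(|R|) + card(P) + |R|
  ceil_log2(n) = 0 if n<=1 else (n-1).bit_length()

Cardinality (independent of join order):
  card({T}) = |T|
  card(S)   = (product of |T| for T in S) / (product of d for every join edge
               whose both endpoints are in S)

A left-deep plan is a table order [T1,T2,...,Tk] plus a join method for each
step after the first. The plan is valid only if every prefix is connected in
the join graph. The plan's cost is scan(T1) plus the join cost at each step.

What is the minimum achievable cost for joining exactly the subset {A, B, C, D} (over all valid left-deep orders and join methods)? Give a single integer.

1480

Selinger DP over subsets of {A,B,C,D}:
  {C}: scan cost=40, card=40
  {D}: scan cost=250, card=250
  {A}: scan cost=20, card=20
  {B}: scan cost=60, card=60
  {CD}: card=80; try (D,nl_idx)→440, (C,hash)→980, (D,merge)→2570, (C,merge)→2780, (D,hash)→4080, (D,nl)→10040 …(+1); best=440 via (D,nl_idx)
  {AC}: card=200; try (A,hash)→280, (C,merge)→420, (A,merge)→440, (C,hash)→520, (C,nl)→820, (A,nl)→840; best=280 via (A,hash)
  {BC}: card=1200; try (C,hash)→600, (B,merge)→740, (C,merge)→760, (B,hash)→800, (B,nl)→2440, (C,nl)→2460; best=600 via (C,hash)
  {AD}: card=1000; try (A,hash)→700, (D,nl_idx)→1180, (D,merge)→2390, (A,merge)→2620, (D,hash)→4040, (D,nl)→5020 …(+1); best=700 via (A,hash)
  {BD}: card=250; try (D,nl_idx)→790, (B,hash)→1220, (D,merge)→2730, (B,merge)→2920, (D,hash)→4120, (D,nl)→15060 …(+1); best=790 via (D,nl_idx)
  {AB}: card=240; try (A,hash)→320, (B,merge)→560, (A,merge)→600, (B,hash)→760, (B,nl)→1220, (A,nl)→1260; best=320 via (A,hash)
  {ACD}: card=80; try (A,hash)→720, (A,merge)→1200, (D,nl_idx)→1960, (A,nl)→2040, (C,hash)→2180, (D,merge)→4330 …(+4); best=720 via (A,hash)
  {BCD}: card=40; try (B,hash)→1240, (B,merge)→1500, (C,hash)→1520, (C,merge)→3320, (B,nl)→5240, (D,hash)→5800 …(+4); best=1240 via (B,hash)
  {ABC}: card=1200; try (C,hash)→1040, (B,hash)→1200, (A,hash)→2000, (B,merge)→2500, (C,merge)→2760, (C,nl)→9920 …(+3); best=1040 via (C,hash)
  {ABD}: card=200; try (A,hash)→1240, (B,hash)→2420, (D,nl_idx)→2440, (A,merge)→3160, (D,hash)→4560, (D,merge)→4730 …(+4); best=1240 via (A,hash)
  {ABCD}: card=8; try (A,hash)→1480, (B,hash)→1520, (A,merge)→1640, (B,merge)→1780, (C,hash)→1920, (A,nl)→2040 …(+7); best=1480 via (A,hash)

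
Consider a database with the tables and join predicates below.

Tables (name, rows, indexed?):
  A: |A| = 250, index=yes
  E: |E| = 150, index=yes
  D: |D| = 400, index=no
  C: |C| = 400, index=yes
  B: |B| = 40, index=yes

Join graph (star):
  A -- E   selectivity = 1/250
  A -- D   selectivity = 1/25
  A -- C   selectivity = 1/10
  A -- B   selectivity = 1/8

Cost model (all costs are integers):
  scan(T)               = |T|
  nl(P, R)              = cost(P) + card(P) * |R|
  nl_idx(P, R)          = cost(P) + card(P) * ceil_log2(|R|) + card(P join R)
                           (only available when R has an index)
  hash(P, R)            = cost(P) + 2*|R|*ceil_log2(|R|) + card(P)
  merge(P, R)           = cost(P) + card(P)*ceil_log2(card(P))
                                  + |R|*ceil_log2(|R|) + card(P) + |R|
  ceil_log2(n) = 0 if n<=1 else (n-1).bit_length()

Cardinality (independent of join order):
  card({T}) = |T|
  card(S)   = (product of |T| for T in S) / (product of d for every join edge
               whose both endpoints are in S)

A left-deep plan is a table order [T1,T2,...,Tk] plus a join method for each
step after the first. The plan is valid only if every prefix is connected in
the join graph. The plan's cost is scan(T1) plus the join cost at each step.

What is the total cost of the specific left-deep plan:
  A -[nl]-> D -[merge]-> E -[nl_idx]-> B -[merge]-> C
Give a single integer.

364000

step 1: scan A: cost=250, card=250
step 2: join D via nl
    card(P join D) = 250*400/(25) = 4000
    cost = 250 + 250*400 = 100250
step 3: join E via merge
    card(P join E) = 4000*150/(250) = 2400
    cost = 100250 + 4000*12 + 150*8 + 4000 + 150 = 153600
step 4: join B via nl_idx
    card(P join B) = 2400*40/(8) = 12000
    cost = 153600 + 2400*6 + 12000 = 180000
step 5: join C via merge
    card(P join C) = 12000*400/(10) = 480000
    cost = 180000 + 12000*14 + 400*9 + 12000 + 400 = 364000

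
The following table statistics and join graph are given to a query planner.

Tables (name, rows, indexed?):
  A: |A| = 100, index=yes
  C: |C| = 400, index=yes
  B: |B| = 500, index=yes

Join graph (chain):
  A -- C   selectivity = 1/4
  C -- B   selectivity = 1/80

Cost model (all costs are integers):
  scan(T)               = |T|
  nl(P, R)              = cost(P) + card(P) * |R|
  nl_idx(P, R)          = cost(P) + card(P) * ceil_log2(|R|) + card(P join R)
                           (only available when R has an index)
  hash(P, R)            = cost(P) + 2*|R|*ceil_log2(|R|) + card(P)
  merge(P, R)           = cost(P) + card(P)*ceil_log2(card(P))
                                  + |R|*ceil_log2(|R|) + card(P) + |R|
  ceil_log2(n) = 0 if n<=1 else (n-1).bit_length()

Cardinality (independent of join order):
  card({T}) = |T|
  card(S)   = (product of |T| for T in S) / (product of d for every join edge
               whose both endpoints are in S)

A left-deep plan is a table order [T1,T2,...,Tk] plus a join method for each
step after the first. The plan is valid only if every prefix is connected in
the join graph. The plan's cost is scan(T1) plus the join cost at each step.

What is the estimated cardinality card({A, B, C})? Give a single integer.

Tables in S: A(100), B(500), C(400)
Edges inside S: A-C(d=4), C-B(d=80)
numerator = 100 * 500 * 400 = 20000000
denominator = 4 * 80 = 320
card(S) = 20000000 / 320 = 62500

62500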